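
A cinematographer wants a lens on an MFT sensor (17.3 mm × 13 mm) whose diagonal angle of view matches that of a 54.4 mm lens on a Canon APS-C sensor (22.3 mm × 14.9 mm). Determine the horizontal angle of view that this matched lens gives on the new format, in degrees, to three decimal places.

22.297°

Sensor diagonal = √(22.3² + 14.9²) = √719.3000 ≈ 26.8198 mm.
Sensor diagonal = √(17.3² + 13²) = √468.2900 ≈ 21.6400 mm.
Equal diagonal AOV ⇒ f₂ = f₁ · 21.6400/26.8198 = 54.4 × 0.80687 ≈ 43.8936 mm.
Horizontal AOV on the new format = 2·arctan(17.3 / (2 × 43.8936)) = 2·arctan(0.19707) ≈ 22.2966°.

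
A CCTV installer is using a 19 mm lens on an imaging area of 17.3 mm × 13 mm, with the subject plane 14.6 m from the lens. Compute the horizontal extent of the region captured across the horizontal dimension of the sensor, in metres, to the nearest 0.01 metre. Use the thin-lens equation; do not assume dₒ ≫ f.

13.28 m

dₒ: 14.6 m = 14600 mm.
Similar triangles through the lens centre give W/dₒ = w/dᵢ; with 1/f = 1/dₒ + 1/dᵢ this gives W = w·(dₒ − f)/f.
W = 17.3 mm × (14600 − 19) / 19 = 17.3 × 767.4211 ≈ 13276.384 mm = 13.2764 m.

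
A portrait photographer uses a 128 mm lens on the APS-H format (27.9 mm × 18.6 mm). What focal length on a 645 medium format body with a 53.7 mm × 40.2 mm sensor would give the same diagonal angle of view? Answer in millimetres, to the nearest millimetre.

256 mm

Sensor diagonal = √(27.9² + 18.6²) = √1124.3700 ≈ 33.5316 mm.
Sensor diagonal = √(53.7² + 40.2²) = √4499.7300 ≈ 67.0800 mm.
Equal angle of view means equal diagonal/f ratio, so f₂ = f₁ · (diagonal₂/diagonal₁) = 128 × 67.0800/33.5316.
f₂ = 128 × 2.00050 ≈ 256.064 mm.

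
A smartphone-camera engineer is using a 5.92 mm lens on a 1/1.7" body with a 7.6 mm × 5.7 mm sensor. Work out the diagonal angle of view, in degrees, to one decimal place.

77.5°

Sensor diagonal = √(7.6² + 5.7²) = √90.2500 ≈ 9.5000 mm.
Angle of view α = 2·arctan(d/2f) with d = 9.5000 mm and f = 5.92 mm.
d/2f = 0.80236; arctan(0.80236) ≈ 38.7423°, so α ≈ 77.4847°.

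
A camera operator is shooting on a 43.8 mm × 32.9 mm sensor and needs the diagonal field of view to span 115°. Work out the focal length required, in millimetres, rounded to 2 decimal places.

Sensor diagonal = √(43.8² + 32.9²) = √3000.8500 ≈ 54.7800 mm.
From α = 2·arctan(d/2f) we get f = d / (2·tan(α/2)).
With d = 54.7800 mm and α/2 = 57.5°, tan(α/2) ≈ 1.56969, so f ≈ 54.7800 / 3.13937 ≈ 17.4494 mm.

17.45 mm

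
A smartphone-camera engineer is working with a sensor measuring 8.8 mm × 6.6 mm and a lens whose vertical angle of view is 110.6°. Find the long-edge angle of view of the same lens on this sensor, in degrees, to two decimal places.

125.11°

From the vertical AOV: f = 6.6 / (2·tan(55.3°)) = 6.6 / 2.88837 ≈ 2.2850 mm.
Long-edge AOV = 2·arctan(8.8 / (2 × 2.2850)) = 2·arctan(1.92558) ≈ 125.1121°.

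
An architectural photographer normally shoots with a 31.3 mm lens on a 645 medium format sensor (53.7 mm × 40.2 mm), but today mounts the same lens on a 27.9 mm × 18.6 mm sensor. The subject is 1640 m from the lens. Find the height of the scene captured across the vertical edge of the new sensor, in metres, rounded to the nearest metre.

975 m

The focal length stays 31.3 mm; the relevant sensor dimension is now h = 18.6 mm. Object distance dₒ = 1640 m = 1.64e+06 mm.
Thin-lens field height W = h·(dₒ − f)/f = 18.6 × (1.64e+06 − 31.3)/31.3 ≈ 974550.090 mm = 974.55 m.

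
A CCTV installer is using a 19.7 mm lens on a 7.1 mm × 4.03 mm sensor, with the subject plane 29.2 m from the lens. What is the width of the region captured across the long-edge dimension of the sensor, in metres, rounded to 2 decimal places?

10.52 m

dₒ: 29.2 m = 29200 mm.
Similar triangles through the lens centre give W/dₒ = w/dᵢ; with 1/f = 1/dₒ + 1/dᵢ this gives W = w·(dₒ − f)/f.
W = 7.1 mm × (29200 − 19.7) / 19.7 = 7.1 × 1481.2335 ≈ 10516.758 mm = 10.5168 m.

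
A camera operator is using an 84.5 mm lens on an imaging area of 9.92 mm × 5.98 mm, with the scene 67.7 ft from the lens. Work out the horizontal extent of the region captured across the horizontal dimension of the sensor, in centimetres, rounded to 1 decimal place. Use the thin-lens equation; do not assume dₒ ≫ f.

dₒ: 67.7 ft × 304.8 mm/ft = 20634.96 mm.
Similar triangles through the lens centre give W/dₒ = w/dᵢ; with 1/f = 1/dₒ + 1/dᵢ this gives W = w·(dₒ − f)/f.
W = 9.92 mm × (20635 − 84.5) / 84.5 = 9.92 × 243.2007 ≈ 2412.551 mm = 241.255 cm.

241.3 cm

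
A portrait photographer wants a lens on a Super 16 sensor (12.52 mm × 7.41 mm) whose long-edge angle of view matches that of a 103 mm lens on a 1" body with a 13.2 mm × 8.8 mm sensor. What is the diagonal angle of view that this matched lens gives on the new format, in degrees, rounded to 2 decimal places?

8.52°

Equal long-edge AOV ⇒ f₂ = f₁ · 12.52/13.2 = 103 × 0.94848 ≈ 97.6939 mm.
Sensor diagonal = √(12.52² + 7.41²) = √211.6585 ≈ 14.5485 mm.
Diagonal AOV on the new format = 2·arctan(14.5485 / (2 × 97.6939)) = 2·arctan(0.07446) ≈ 8.5167°.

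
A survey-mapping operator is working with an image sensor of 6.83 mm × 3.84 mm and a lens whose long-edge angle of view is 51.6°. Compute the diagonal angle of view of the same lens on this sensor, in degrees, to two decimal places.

58.02°

From the long-edge AOV: f = 6.83 / (2·tan(25.8°)) = 6.83 / 0.96684 ≈ 7.0643 mm.
Sensor diagonal = √(6.83² + 3.84²) = √61.3945 ≈ 7.8355 mm.
Diagonal AOV = 2·arctan(7.8355 / (2 × 7.0643)) = 2·arctan(0.55458) ≈ 58.0241°.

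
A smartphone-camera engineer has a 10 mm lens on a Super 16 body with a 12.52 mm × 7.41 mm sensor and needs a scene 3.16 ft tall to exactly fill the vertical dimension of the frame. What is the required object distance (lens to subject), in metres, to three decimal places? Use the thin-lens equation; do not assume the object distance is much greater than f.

W: 3.16 ft × 304.8 mm/ft = 963.17 mm.
Magnification m = h/W = dᵢ/dₒ; combined with 1/f = 1/dₒ + 1/dᵢ this gives dₒ = f·(1 + W/h).
dₒ = 10 mm × (1 + 963.168/7.41) = 10 × 130.9822 ≈ 1309.822 mm = 1.30982 m.

1.310 m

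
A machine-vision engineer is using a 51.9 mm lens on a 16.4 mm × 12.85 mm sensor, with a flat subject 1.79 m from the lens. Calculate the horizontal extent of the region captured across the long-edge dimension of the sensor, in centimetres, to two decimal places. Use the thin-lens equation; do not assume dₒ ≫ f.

54.92 cm

dₒ: 1.79 m = 1790 mm.
Similar triangles through the lens centre give W/dₒ = w/dᵢ; with 1/f = 1/dₒ + 1/dᵢ this gives W = w·(dₒ − f)/f.
W = 16.4 mm × (1790 − 51.9) / 51.9 = 16.4 × 33.4894 ≈ 549.226 mm = 54.9226 cm.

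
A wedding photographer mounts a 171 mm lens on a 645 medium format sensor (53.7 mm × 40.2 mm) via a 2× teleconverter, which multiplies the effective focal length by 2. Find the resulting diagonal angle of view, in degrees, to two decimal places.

11.20°

Effective focal length f = 171 × 2 = 342 mm.
Sensor diagonal = √(53.7² + 40.2²) = √4499.7300 ≈ 67.0800 mm.
α = 2·arctan(67.080 / (2 × 342)) = 2·arctan(0.09807) ≈ 11.2022°.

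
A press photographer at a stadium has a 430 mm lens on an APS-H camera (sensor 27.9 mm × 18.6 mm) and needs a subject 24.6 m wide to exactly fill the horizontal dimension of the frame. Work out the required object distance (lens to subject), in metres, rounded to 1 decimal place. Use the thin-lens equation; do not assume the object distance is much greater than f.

W: 24.6 m = 24600 mm.
Magnification m = w/W = dᵢ/dₒ; combined with 1/f = 1/dₒ + 1/dᵢ this gives dₒ = f·(1 + W/w).
dₒ = 430 mm × (1 + 24600/27.9) = 430 × 882.7204 ≈ 379569.785 mm = 379.57 m.

379.6 m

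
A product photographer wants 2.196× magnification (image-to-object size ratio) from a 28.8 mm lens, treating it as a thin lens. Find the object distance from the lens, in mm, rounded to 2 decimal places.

With m = dᵢ/dₒ and 1/f = 1/dₒ + 1/dᵢ, substituting dᵢ = m·dₒ gives 1/f = (1 + 1/m)/dₒ, hence dₒ = f·(1 + 1/m).
dₒ = 28.8 × (1 + 1/2.196) = 28.8 × 1.45537 ≈ 41.915 mm.

41.91 mm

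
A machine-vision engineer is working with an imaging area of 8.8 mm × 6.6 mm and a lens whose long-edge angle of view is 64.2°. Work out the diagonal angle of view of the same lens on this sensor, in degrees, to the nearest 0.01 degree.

76.20°

From the long-edge AOV: f = 8.8 / (2·tan(32.1°)) = 8.8 / 1.25460 ≈ 7.0142 mm.
Sensor diagonal = √(8.8² + 6.6²) = √121.0000 ≈ 11.0000 mm.
Diagonal AOV = 2·arctan(11.0000 / (2 × 7.0142)) = 2·arctan(0.78412) ≈ 76.2017°.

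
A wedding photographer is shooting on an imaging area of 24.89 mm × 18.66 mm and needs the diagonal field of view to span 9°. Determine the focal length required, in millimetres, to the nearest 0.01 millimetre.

197.63 mm

Sensor diagonal = √(24.89² + 18.66²) = √967.7077 ≈ 31.1080 mm.
From α = 2·arctan(d/2f) we get f = d / (2·tan(α/2)).
With d = 31.1080 mm and α/2 = 4.5°, tan(α/2) ≈ 0.07870, so f ≈ 31.1080 / 0.15740 ≈ 197.6323 mm.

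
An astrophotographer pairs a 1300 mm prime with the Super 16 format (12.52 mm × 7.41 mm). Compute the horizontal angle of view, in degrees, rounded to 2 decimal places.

0.55°

Angle of view α = 2·arctan(w/2f) with w = 12.52 mm and f = 1300 mm.
w/2f = 0.00482; arctan(0.00482) ≈ 0.2759°, so α ≈ 0.5518°.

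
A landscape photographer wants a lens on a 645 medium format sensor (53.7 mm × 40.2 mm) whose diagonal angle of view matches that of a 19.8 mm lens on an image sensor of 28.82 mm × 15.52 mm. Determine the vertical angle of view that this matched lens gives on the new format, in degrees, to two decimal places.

Sensor diagonal = √(28.82² + 15.52²) = √1071.4628 ≈ 32.7332 mm.
Sensor diagonal = √(53.7² + 40.2²) = √4499.7300 ≈ 67.0800 mm.
Equal diagonal AOV ⇒ f₂ = f₁ · 67.0800/32.7332 = 19.8 × 2.04930 ≈ 40.5761 mm.
Vertical AOV on the new format = 2·arctan(40.2 / (2 × 40.5761)) = 2·arctan(0.49537) ≈ 52.7045°.

52.70°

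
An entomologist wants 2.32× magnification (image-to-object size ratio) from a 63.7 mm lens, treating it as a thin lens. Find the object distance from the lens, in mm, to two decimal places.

With m = dᵢ/dₒ and 1/f = 1/dₒ + 1/dᵢ, substituting dᵢ = m·dₒ gives 1/f = (1 + 1/m)/dₒ, hence dₒ = f·(1 + 1/m).
dₒ = 63.7 × (1 + 1/2.32) = 63.7 × 1.43103 ≈ 91.157 mm.

91.16 mm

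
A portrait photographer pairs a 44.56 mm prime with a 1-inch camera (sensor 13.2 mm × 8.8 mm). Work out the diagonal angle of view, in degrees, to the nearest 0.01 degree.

20.19°

Sensor diagonal = √(13.2² + 8.8²) = √251.6800 ≈ 15.8644 mm.
Angle of view α = 2·arctan(d/2f) with d = 15.8644 mm and f = 44.56 mm.
d/2f = 0.17801; arctan(0.17801) ≈ 10.0936°, so α ≈ 20.1872°.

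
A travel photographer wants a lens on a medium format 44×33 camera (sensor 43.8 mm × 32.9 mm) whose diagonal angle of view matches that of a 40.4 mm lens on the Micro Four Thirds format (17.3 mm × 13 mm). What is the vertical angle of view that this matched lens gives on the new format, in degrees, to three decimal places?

18.275°

Sensor diagonal = √(17.3² + 13²) = √468.2900 ≈ 21.6400 mm.
Sensor diagonal = √(43.8² + 32.9²) = √3000.8500 ≈ 54.7800 mm.
Equal diagonal AOV ⇒ f₂ = f₁ · 54.7800/21.6400 = 40.4 × 2.53142 ≈ 102.2695 mm.
Vertical AOV on the new format = 2·arctan(32.9 / (2 × 102.2695)) = 2·arctan(0.16085) ≈ 18.2755°.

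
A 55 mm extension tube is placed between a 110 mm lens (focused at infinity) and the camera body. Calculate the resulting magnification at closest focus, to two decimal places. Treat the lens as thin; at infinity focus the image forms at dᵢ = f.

0.50×

The tube moves the image plane from f to f + e, so dᵢ = 110 + 55 = 165 mm. Focus is achieved when 1/f = 1/dₒ + 1/dᵢ, giving dₒ = 1/(1/f − 1/(f+e)).
Magnification m = dᵢ/dₒ = (f+e)·(1/f − 1/(f+e)) = e/f = 55/110 ≈ 0.5000.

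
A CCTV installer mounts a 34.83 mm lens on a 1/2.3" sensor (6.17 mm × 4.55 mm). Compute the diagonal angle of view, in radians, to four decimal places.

0.2192 rad

Sensor diagonal = √(6.17² + 4.55²) = √58.7714 ≈ 7.6663 mm.
Angle of view α = 2·arctan(d/2f) with d = 7.6663 mm and f = 34.83 mm.
d/2f = 0.11005; arctan(0.11005) ≈ 0.1096 rad, so α ≈ 0.2192 rad.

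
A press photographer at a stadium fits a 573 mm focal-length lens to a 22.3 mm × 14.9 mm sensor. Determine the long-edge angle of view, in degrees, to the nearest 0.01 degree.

Angle of view α = 2·arctan(w/2f) with w = 22.3 mm and f = 573 mm.
w/2f = 0.01946; arctan(0.01946) ≈ 1.1148°, so α ≈ 2.2296°.

2.23°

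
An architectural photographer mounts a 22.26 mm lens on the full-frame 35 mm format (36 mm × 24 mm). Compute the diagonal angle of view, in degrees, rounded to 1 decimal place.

Sensor diagonal = √(36² + 24²) = √1872.0000 ≈ 43.2666 mm.
Angle of view α = 2·arctan(d/2f) with d = 43.2666 mm and f = 22.26 mm.
d/2f = 0.97185; arctan(0.97185) ≈ 44.1820°, so α ≈ 88.3640°.

88.4°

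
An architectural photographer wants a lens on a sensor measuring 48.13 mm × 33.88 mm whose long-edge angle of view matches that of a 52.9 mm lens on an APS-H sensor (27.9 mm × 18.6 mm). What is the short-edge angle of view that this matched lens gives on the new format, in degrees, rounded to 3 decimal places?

Equal long-edge AOV ⇒ f₂ = f₁ · 48.13/27.9 = 52.9 × 1.72509 ≈ 91.2572 mm.
Short-edge AOV on the new format = 2·arctan(33.88 / (2 × 91.2572)) = 2·arctan(0.18563) ≈ 21.0321°.

21.032°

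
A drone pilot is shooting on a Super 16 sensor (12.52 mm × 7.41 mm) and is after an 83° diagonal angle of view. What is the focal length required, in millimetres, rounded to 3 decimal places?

8.222 mm

Sensor diagonal = √(12.52² + 7.41²) = √211.6585 ≈ 14.5485 mm.
From α = 2·arctan(d/2f) we get f = d / (2·tan(α/2)).
With d = 14.5485 mm and α/2 = 41.5°, tan(α/2) ≈ 0.88473, so f ≈ 14.5485 / 1.76945 ≈ 8.2220 mm.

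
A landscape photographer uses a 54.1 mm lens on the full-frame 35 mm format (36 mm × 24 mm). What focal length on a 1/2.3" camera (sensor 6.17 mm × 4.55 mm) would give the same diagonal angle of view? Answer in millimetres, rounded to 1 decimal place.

9.6 mm

Sensor diagonal = √(36² + 24²) = √1872.0000 ≈ 43.2666 mm.
Sensor diagonal = √(6.17² + 4.55²) = √58.7714 ≈ 7.6663 mm.
Equal angle of view means equal diagonal/f ratio, so f₂ = f₁ · (diagonal₂/diagonal₁) = 54.1 × 7.6663/43.2666.
f₂ = 54.1 × 0.17719 ≈ 9.586 mm.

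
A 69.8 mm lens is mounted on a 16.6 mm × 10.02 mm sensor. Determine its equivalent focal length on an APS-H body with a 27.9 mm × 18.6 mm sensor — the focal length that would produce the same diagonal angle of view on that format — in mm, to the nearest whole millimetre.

121 mm

Sensor diagonal = √(16.6² + 10.02²) = √375.9604 ≈ 19.3897 mm.
Sensor diagonal = √(27.9² + 18.6²) = √1124.3700 ≈ 33.5316 mm.
Equal angle of view means equal diagonal/f ratio, so f₂ = f₁ · (diagonal₂/diagonal₁) = 69.8 × 33.5316/19.3897.
f₂ = 69.8 × 1.72935 ≈ 120.709 mm.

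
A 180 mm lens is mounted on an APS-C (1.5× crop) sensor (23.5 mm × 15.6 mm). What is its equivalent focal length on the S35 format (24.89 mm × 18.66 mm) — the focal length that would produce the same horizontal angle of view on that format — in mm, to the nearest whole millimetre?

191 mm

Equal angle of view means equal width/f ratio, so f₂ = f₁ · (width₂/width₁) = 180 × 24.89/23.5.
f₂ = 180 × 1.05915 ≈ 190.647 mm.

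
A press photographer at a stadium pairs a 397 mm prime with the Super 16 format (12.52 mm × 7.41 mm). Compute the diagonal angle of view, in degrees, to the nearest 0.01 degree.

Sensor diagonal = √(12.52² + 7.41²) = √211.6585 ≈ 14.5485 mm.
Angle of view α = 2·arctan(d/2f) with d = 14.5485 mm and f = 397 mm.
d/2f = 0.01832; arctan(0.01832) ≈ 1.0497°, so α ≈ 2.0994°.

2.10°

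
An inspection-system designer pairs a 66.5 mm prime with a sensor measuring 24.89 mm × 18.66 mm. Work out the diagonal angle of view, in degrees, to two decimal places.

Sensor diagonal = √(24.89² + 18.66²) = √967.7077 ≈ 31.1080 mm.
Angle of view α = 2·arctan(d/2f) with d = 31.1080 mm and f = 66.5 mm.
d/2f = 0.23389; arctan(0.23389) ≈ 13.1645°, so α ≈ 26.3290°.

26.33°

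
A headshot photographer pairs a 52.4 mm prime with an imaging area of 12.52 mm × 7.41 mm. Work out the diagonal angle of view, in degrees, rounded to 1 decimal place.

Sensor diagonal = √(12.52² + 7.41²) = √211.6585 ≈ 14.5485 mm.
Angle of view α = 2·arctan(d/2f) with d = 14.5485 mm and f = 52.4 mm.
d/2f = 0.13882; arctan(0.13882) ≈ 7.9034°, so α ≈ 15.8067°.

15.8°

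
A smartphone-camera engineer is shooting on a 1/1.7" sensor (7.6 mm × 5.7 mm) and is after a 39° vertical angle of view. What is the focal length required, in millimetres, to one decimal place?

8.0 mm

From α = 2·arctan(h/2f) we get f = h / (2·tan(α/2)).
With h = 5.7 mm and α/2 = 19.5°, tan(α/2) ≈ 0.35412, so f ≈ 5.7 / 0.70824 ≈ 8.0482 mm.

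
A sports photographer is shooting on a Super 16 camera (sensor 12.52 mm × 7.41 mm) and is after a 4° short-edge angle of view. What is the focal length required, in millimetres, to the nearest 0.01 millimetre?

From α = 2·arctan(h/2f) we get f = h / (2·tan(α/2)).
With h = 7.41 mm and α/2 = 2°, tan(α/2) ≈ 0.03492, so f ≈ 7.41 / 0.06984 ≈ 106.0973 mm.

106.10 mm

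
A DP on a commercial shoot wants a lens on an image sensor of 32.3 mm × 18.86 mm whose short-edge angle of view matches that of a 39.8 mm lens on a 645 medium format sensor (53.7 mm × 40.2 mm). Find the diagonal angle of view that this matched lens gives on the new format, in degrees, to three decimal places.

90.090°

Equal short-edge AOV ⇒ f₂ = f₁ · 18.86/40.2 = 39.8 × 0.46915 ≈ 18.6723 mm.
Sensor diagonal = √(32.3² + 18.86²) = √1398.9896 ≈ 37.4031 mm.
Diagonal AOV on the new format = 2·arctan(37.4031 / (2 × 18.6723)) = 2·arctan(1.00156) ≈ 90.0895°.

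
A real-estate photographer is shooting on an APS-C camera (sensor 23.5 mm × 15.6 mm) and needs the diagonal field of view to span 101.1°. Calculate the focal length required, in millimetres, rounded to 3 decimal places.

Sensor diagonal = √(23.5² + 15.6²) = √795.6100 ≈ 28.2066 mm.
From α = 2·arctan(d/2f) we get f = d / (2·tan(α/2)).
With d = 28.2066 mm and α/2 = 50.55°, tan(α/2) ≈ 1.21526, so f ≈ 28.2066 / 2.43051 ≈ 11.6052 mm.

11.605 mm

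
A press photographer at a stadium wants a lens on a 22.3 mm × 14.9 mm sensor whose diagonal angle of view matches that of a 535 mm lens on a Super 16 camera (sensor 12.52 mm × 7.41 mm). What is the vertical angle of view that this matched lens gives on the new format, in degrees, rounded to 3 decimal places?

0.866°

Sensor diagonal = √(12.52² + 7.41²) = √211.6585 ≈ 14.5485 mm.
Sensor diagonal = √(22.3² + 14.9²) = √719.3000 ≈ 26.8198 mm.
Equal diagonal AOV ⇒ f₂ = f₁ · 26.8198/14.5485 = 535 × 1.84347 ≈ 986.2589 mm.
Vertical AOV on the new format = 2·arctan(14.9 / (2 × 986.2589)) = 2·arctan(0.00755) ≈ 0.8656°.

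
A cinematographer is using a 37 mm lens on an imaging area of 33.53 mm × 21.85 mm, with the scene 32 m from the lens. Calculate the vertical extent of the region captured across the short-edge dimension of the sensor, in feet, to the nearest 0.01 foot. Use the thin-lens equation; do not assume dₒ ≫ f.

dₒ: 32 m = 32000 mm.
Similar triangles through the lens centre give W/dₒ = h/dᵢ; with 1/f = 1/dₒ + 1/dᵢ this gives W = h·(dₒ − f)/f.
W = 21.85 mm × (32000 − 37) / 37 = 21.85 × 863.8649 ≈ 18875.447 mm = 18875.447/304.8 ft = 61.9273 ft.

61.93 ft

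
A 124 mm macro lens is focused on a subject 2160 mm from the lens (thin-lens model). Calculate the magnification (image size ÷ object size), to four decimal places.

Thin lens: 1/f = 1/dₒ + 1/dᵢ → 1/dᵢ = 1/124 − 1/2160 = 0.0076016 mm⁻¹, so dᵢ ≈ 131.5521 mm.
Magnification m = dᵢ/dₒ = 131.5521/2160 ≈ 0.06090.

0.0609×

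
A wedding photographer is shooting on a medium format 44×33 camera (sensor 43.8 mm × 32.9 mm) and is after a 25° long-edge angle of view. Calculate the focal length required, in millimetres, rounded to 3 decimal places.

98.785 mm

From α = 2·arctan(w/2f) we get f = w / (2·tan(α/2)).
With w = 43.8 mm and α/2 = 12.5°, tan(α/2) ≈ 0.22169, so f ≈ 43.8 / 0.44339 ≈ 98.7845 mm.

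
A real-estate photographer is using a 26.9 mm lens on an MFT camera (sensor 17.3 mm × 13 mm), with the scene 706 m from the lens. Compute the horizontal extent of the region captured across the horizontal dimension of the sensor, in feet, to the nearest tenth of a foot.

1489.6 ft

dₒ: 706 m = 706000 mm.
Similar triangles through the lens centre give W/dₒ = w/dᵢ; with 1/f = 1/dₒ + 1/dᵢ this gives W = w·(dₒ − f)/f.
W = 17.3 mm × (706000 − 26.9) / 26.9 = 17.3 × 26244.3532 ≈ 454027.310 mm = 454027.310/304.8 ft = 1489.59 ft.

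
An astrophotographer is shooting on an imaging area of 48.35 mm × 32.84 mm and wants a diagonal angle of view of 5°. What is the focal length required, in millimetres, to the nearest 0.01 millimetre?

Sensor diagonal = √(48.35² + 32.84²) = √3416.1881 ≈ 58.4482 mm.
From α = 2·arctan(d/2f) we get f = d / (2·tan(α/2)).
With d = 58.4482 mm and α/2 = 2.5°, tan(α/2) ≈ 0.04366, so f ≈ 58.4482 / 0.08732 ≈ 669.3415 mm.

669.34 mm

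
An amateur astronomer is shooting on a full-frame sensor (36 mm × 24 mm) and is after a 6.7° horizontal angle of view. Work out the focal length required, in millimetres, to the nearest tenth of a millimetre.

307.5 mm

From α = 2·arctan(w/2f) we get f = w / (2·tan(α/2)).
With w = 36 mm and α/2 = 3.35°, tan(α/2) ≈ 0.05854, so f ≈ 36 / 0.11707 ≈ 307.5070 mm.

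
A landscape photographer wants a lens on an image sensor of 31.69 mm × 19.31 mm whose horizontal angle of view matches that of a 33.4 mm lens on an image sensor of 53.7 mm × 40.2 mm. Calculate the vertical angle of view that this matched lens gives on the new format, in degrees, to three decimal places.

52.195°

Equal horizontal AOV ⇒ f₂ = f₁ · 31.69/53.7 = 33.4 × 0.59013 ≈ 19.7104 mm.
Vertical AOV on the new format = 2·arctan(19.31 / (2 × 19.7104)) = 2·arctan(0.48984) ≈ 52.1953°.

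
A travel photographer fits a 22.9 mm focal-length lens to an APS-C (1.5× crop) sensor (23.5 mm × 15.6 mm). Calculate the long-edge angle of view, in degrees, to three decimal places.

Angle of view α = 2·arctan(w/2f) with w = 23.5 mm and f = 22.9 mm.
w/2f = 0.51310; arctan(0.51310) ≈ 27.1624°, so α ≈ 54.3248°.

54.325°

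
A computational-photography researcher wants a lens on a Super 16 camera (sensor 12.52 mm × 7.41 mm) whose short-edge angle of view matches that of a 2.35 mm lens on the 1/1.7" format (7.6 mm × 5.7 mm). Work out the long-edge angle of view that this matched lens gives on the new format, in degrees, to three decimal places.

127.973°

Equal short-edge AOV ⇒ f₂ = f₁ · 7.41/5.7 = 2.35 × 1.30000 ≈ 3.0550 mm.
Long-edge AOV on the new format = 2·arctan(12.52 / (2 × 3.0550)) = 2·arctan(2.04910) ≈ 127.9735°.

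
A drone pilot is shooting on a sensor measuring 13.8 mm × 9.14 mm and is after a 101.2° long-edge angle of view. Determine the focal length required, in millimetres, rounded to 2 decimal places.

From α = 2·arctan(w/2f) we get f = w / (2·tan(α/2)).
With w = 13.8 mm and α/2 = 50.6°, tan(α/2) ≈ 1.21742, so f ≈ 13.8 / 2.43484 ≈ 5.6677 mm.

5.67 mm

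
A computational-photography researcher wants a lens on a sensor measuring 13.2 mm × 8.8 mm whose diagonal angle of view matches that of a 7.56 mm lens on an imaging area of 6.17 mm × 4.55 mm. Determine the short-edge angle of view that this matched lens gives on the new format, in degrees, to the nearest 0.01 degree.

31.42°

Sensor diagonal = √(6.17² + 4.55²) = √58.7714 ≈ 7.6663 mm.
Sensor diagonal = √(13.2² + 8.8²) = √251.6800 ≈ 15.8644 mm.
Equal diagonal AOV ⇒ f₂ = f₁ · 15.8644/7.6663 = 7.56 × 2.06939 ≈ 15.6446 mm.
Short-edge AOV on the new format = 2·arctan(8.8 / (2 × 15.6446)) = 2·arctan(0.28125) ≈ 31.4171°.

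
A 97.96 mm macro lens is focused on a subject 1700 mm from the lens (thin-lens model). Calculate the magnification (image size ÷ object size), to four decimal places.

Thin lens: 1/f = 1/dₒ + 1/dᵢ → 1/dᵢ = 1/97.96 − 1/1700 = 0.0096200 mm⁻¹, so dᵢ ≈ 103.9500 mm.
Magnification m = dᵢ/dₒ = 103.9500/1700 ≈ 0.06115.

0.0611×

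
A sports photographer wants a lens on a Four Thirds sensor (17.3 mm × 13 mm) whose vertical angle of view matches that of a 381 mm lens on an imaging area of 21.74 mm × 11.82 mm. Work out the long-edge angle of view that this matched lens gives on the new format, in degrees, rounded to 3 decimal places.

Equal vertical AOV ⇒ f₂ = f₁ · 13/11.82 = 381 × 1.09983 ≈ 419.0355 mm.
Long-edge AOV on the new format = 2·arctan(17.3 / (2 × 419.0355)) = 2·arctan(0.02064) ≈ 2.3651°.

2.365°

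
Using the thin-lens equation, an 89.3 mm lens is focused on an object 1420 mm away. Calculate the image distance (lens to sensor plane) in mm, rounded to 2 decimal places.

95.29 mm

1/dᵢ = 1/f − 1/dₒ = 1/89.3 − 1/1420 = 0.0104940 mm⁻¹.
dᵢ = 1/0.0104940 ≈ 95.2927 mm.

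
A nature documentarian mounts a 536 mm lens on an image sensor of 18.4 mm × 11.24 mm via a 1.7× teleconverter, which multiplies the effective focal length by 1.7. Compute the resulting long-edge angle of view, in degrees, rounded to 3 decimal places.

Effective focal length f = 536 × 1.7 = 911.2 mm.
α = 2·arctan(18.4 / (2 × 911.2)) = 2·arctan(0.01010) ≈ 1.1569°.

1.157°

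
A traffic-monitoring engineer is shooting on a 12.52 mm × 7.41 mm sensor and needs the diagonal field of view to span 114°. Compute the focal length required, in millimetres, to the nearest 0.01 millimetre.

4.72 mm

Sensor diagonal = √(12.52² + 7.41²) = √211.6585 ≈ 14.5485 mm.
From α = 2·arctan(d/2f) we get f = d / (2·tan(α/2)).
With d = 14.5485 mm and α/2 = 57°, tan(α/2) ≈ 1.53986, so f ≈ 14.5485 / 3.07973 ≈ 4.7239 mm.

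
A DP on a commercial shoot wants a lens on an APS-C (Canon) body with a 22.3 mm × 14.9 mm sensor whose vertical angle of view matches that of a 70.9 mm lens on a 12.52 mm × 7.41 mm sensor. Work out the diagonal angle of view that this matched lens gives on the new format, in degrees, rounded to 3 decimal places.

10.747°

Equal vertical AOV ⇒ f₂ = f₁ · 14.9/7.41 = 70.9 × 2.01080 ≈ 142.5655 mm.
Sensor diagonal = √(22.3² + 14.9²) = √719.3000 ≈ 26.8198 mm.
Diagonal AOV on the new format = 2·arctan(26.8198 / (2 × 142.5655)) = 2·arctan(0.09406) ≈ 10.7470°.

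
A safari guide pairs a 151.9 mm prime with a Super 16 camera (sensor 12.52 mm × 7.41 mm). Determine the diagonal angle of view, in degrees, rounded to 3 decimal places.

5.483°

Sensor diagonal = √(12.52² + 7.41²) = √211.6585 ≈ 14.5485 mm.
Angle of view α = 2·arctan(d/2f) with d = 14.5485 mm and f = 151.9 mm.
d/2f = 0.04789; arctan(0.04789) ≈ 2.7417°, so α ≈ 5.4834°.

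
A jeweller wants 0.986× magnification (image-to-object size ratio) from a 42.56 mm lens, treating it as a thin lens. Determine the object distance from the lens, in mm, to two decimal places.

With m = dᵢ/dₒ and 1/f = 1/dₒ + 1/dᵢ, substituting dᵢ = m·dₒ gives 1/f = (1 + 1/m)/dₒ, hence dₒ = f·(1 + 1/m).
dₒ = 42.56 × (1 + 1/0.986) = 42.56 × 2.01420 ≈ 85.724 mm.

85.72 mm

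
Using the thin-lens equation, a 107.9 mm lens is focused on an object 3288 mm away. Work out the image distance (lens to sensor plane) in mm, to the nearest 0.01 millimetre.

1/dᵢ = 1/f − 1/dₒ = 1/107.9 − 1/3288 = 0.0089637 mm⁻¹.
dᵢ = 1/0.0089637 ≈ 111.5610 mm.

111.56 mm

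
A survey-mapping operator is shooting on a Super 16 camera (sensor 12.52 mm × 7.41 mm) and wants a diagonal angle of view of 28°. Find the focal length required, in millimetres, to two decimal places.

Sensor diagonal = √(12.52² + 7.41²) = √211.6585 ≈ 14.5485 mm.
From α = 2·arctan(d/2f) we get f = d / (2·tan(α/2)).
With d = 14.5485 mm and α/2 = 14°, tan(α/2) ≈ 0.24933, so f ≈ 14.5485 / 0.49866 ≈ 29.1754 mm.

29.18 mm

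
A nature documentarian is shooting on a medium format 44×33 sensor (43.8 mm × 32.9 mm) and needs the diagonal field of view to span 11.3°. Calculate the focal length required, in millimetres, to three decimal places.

Sensor diagonal = √(43.8² + 32.9²) = √3000.8500 ≈ 54.7800 mm.
From α = 2·arctan(d/2f) we get f = d / (2·tan(α/2)).
With d = 54.7800 mm and α/2 = 5.65°, tan(α/2) ≈ 0.09893, so f ≈ 54.7800 / 0.19786 ≈ 276.8569 mm.

276.857 mm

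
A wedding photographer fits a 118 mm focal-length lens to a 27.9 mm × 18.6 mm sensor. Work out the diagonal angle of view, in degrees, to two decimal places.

16.17°

Sensor diagonal = √(27.9² + 18.6²) = √1124.3700 ≈ 33.5316 mm.
Angle of view α = 2·arctan(d/2f) with d = 33.5316 mm and f = 118 mm.
d/2f = 0.14208; arctan(0.14208) ≈ 8.0866°, so α ≈ 16.1733°.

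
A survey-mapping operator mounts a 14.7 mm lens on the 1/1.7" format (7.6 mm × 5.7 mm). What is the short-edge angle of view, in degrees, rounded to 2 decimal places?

21.94°

Angle of view α = 2·arctan(h/2f) with h = 5.7 mm and f = 14.7 mm.
h/2f = 0.19388; arctan(0.19388) ≈ 10.9722°, so α ≈ 21.9445°.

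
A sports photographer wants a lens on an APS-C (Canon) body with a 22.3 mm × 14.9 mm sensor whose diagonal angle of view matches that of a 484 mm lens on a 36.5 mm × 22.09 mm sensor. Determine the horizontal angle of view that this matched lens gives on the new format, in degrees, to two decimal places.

Sensor diagonal = √(36.5² + 22.09²) = √1820.2181 ≈ 42.6640 mm.
Sensor diagonal = √(22.3² + 14.9²) = √719.3000 ≈ 26.8198 mm.
Equal diagonal AOV ⇒ f₂ = f₁ · 26.8198/42.6640 = 484 × 0.62863 ≈ 304.2557 mm.
Horizontal AOV on the new format = 2·arctan(22.3 / (2 × 304.2557)) = 2·arctan(0.03665) ≈ 4.1975°.

4.20°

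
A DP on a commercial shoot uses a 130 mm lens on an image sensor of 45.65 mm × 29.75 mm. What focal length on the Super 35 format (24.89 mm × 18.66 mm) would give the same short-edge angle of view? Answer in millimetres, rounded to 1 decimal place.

Equal angle of view means equal height/f ratio, so f₂ = f₁ · (height₂/height₁) = 130 × 18.66/29.75.
f₂ = 130 × 0.62723 ≈ 81.539 mm.

81.5 mm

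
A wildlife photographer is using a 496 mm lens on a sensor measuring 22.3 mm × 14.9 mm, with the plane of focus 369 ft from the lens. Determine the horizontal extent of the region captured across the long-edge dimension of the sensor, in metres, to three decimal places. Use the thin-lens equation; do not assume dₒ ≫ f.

5.034 m

dₒ: 369 ft × 304.8 mm/ft = 112471.20 mm.
Similar triangles through the lens centre give W/dₒ = w/dᵢ; with 1/f = 1/dₒ + 1/dᵢ this gives W = w·(dₒ − f)/f.
W = 22.3 mm × (112471 − 496) / 496 = 22.3 × 225.7564 ≈ 5034.369 mm = 5.03437 m.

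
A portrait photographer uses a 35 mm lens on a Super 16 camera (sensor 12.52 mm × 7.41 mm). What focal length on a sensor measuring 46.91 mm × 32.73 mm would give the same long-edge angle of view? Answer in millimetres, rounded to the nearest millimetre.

131 mm

Equal angle of view means equal width/f ratio, so f₂ = f₁ · (width₂/width₁) = 35 × 46.91/12.52.
f₂ = 35 × 3.74681 ≈ 131.138 mm.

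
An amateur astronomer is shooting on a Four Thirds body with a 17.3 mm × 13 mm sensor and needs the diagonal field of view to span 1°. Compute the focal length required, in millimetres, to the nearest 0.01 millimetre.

1239.85 mm

Sensor diagonal = √(17.3² + 13²) = √468.2900 ≈ 21.6400 mm.
From α = 2·arctan(d/2f) we get f = d / (2·tan(α/2)).
With d = 21.6400 mm and α/2 = 0.5°, tan(α/2) ≈ 0.00873, so f ≈ 21.6400 / 0.01745 ≈ 1239.8497 mm.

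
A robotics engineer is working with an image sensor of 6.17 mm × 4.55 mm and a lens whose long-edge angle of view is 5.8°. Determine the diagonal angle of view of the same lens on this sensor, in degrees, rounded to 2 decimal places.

7.20°

From the long-edge AOV: f = 6.17 / (2·tan(2.9°)) = 6.17 / 0.10132 ≈ 60.8988 mm.
Sensor diagonal = √(6.17² + 4.55²) = √58.7714 ≈ 7.6663 mm.
Diagonal AOV = 2·arctan(7.6663 / (2 × 60.8988)) = 2·arctan(0.06294) ≈ 7.2032°.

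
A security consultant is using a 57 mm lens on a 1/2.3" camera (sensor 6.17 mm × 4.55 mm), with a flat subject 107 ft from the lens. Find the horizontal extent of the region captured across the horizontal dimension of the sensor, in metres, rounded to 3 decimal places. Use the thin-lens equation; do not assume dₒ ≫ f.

3.524 m

dₒ: 107 ft × 304.8 mm/ft = 32613.60 mm.
Similar triangles through the lens centre give W/dₒ = w/dᵢ; with 1/f = 1/dₒ + 1/dᵢ this gives W = w·(dₒ − f)/f.
W = 6.17 mm × (32613.6 − 57) / 57 = 6.17 × 571.1684 ≈ 3524.109 mm = 3.52411 m.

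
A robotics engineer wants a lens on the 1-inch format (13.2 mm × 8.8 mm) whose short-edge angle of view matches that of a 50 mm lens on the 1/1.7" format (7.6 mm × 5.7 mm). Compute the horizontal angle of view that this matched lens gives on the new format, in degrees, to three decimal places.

9.774°

Equal short-edge AOV ⇒ f₂ = f₁ · 8.8/5.7 = 50 × 1.54386 ≈ 77.1930 mm.
Horizontal AOV on the new format = 2·arctan(13.2 / (2 × 77.1930)) = 2·arctan(0.08550) ≈ 9.7738°.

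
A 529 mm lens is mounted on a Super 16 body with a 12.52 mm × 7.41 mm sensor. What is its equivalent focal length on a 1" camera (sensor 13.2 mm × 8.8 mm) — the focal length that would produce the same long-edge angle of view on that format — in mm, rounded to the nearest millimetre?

Equal angle of view means equal width/f ratio, so f₂ = f₁ · (width₂/width₁) = 529 × 13.2/12.52.
f₂ = 529 × 1.05431 ≈ 557.732 mm.

558 mm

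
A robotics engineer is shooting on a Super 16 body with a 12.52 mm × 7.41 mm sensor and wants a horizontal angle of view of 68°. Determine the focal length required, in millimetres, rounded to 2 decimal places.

From α = 2·arctan(w/2f) we get f = w / (2·tan(α/2)).
With w = 12.52 mm and α/2 = 34°, tan(α/2) ≈ 0.67451, so f ≈ 12.52 / 1.34902 ≈ 9.2808 mm.

9.28 mm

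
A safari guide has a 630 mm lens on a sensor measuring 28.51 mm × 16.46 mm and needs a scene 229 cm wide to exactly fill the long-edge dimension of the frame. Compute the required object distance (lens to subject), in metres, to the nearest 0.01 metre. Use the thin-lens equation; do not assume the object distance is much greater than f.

W: 229 cm = 2290 mm.
Magnification m = w/W = dᵢ/dₒ; combined with 1/f = 1/dₒ + 1/dᵢ this gives dₒ = f·(1 + W/w).
dₒ = 630 mm × (1 + 2290/28.51) = 630 × 81.3227 ≈ 51233.297 mm = 51.2333 m.

51.23 m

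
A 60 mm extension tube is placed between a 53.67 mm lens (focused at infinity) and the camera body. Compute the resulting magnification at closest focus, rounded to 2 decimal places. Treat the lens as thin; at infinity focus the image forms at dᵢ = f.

1.12×

The tube moves the image plane from f to f + e, so dᵢ = 53.67 + 60 = 113.67 mm. Focus is achieved when 1/f = 1/dₒ + 1/dᵢ, giving dₒ = 1/(1/f − 1/(f+e)).
Magnification m = dᵢ/dₒ = (f+e)·(1/f − 1/(f+e)) = e/f = 60/53.67 ≈ 1.1179.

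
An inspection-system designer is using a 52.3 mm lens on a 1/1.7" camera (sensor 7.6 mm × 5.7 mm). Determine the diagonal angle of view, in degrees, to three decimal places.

Sensor diagonal = √(7.6² + 5.7²) = √90.2500 ≈ 9.5000 mm.
Angle of view α = 2·arctan(d/2f) with d = 9.5000 mm and f = 52.3 mm.
d/2f = 0.09082; arctan(0.09082) ≈ 5.1895°, so α ≈ 10.3790°.

10.379°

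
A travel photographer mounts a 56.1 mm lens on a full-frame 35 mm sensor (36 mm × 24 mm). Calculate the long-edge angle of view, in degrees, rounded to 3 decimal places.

35.578°

Angle of view α = 2·arctan(w/2f) with w = 36 mm and f = 56.1 mm.
w/2f = 0.32086; arctan(0.32086) ≈ 17.7891°, so α ≈ 35.5783°.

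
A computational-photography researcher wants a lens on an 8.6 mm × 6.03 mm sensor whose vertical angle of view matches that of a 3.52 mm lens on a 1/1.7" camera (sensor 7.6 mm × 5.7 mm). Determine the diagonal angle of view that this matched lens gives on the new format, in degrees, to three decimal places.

109.322°

Equal vertical AOV ⇒ f₂ = f₁ · 6.03/5.7 = 3.52 × 1.05789 ≈ 3.7238 mm.
Sensor diagonal = √(8.6² + 6.03²) = √110.3209 ≈ 10.5034 mm.
Diagonal AOV on the new format = 2·arctan(10.5034 / (2 × 3.7238)) = 2·arctan(1.41031) ≈ 109.3217°.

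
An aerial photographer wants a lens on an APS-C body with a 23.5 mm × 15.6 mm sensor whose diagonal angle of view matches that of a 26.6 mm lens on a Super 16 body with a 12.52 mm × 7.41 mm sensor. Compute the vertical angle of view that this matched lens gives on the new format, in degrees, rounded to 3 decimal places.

17.201°

Sensor diagonal = √(12.52² + 7.41²) = √211.6585 ≈ 14.5485 mm.
Sensor diagonal = √(23.5² + 15.6²) = √795.6100 ≈ 28.2066 mm.
Equal diagonal AOV ⇒ f₂ = f₁ · 28.2066/14.5485 = 26.6 × 1.93880 ≈ 51.5720 mm.
Vertical AOV on the new format = 2·arctan(15.6 / (2 × 51.5720)) = 2·arctan(0.15124) ≈ 17.2010°.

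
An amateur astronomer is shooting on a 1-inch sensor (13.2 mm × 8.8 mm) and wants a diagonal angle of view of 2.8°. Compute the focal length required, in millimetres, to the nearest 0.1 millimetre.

324.6 mm

Sensor diagonal = √(13.2² + 8.8²) = √251.6800 ≈ 15.8644 mm.
From α = 2·arctan(d/2f) we get f = d / (2·tan(α/2)).
With d = 15.8644 mm and α/2 = 1.4°, tan(α/2) ≈ 0.02444, so f ≈ 15.8644 / 0.04888 ≈ 324.5656 mm.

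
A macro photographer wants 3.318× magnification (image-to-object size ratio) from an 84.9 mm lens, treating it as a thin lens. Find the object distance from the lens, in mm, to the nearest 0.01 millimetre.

With m = dᵢ/dₒ and 1/f = 1/dₒ + 1/dᵢ, substituting dᵢ = m·dₒ gives 1/f = (1 + 1/m)/dₒ, hence dₒ = f·(1 + 1/m).
dₒ = 84.9 × (1 + 1/3.318) = 84.9 × 1.30139 ≈ 110.488 mm.

110.49 mm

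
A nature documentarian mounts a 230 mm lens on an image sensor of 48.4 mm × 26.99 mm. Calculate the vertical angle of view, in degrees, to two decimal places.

6.72°

Angle of view α = 2·arctan(h/2f) with h = 26.99 mm and f = 230 mm.
h/2f = 0.05867; arctan(0.05867) ≈ 3.3579°, so α ≈ 6.7158°.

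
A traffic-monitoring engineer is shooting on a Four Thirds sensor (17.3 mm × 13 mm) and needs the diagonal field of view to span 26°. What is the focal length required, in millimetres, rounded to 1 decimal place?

46.9 mm

Sensor diagonal = √(17.3² + 13²) = √468.2900 ≈ 21.6400 mm.
From α = 2·arctan(d/2f) we get f = d / (2·tan(α/2)).
With d = 21.6400 mm and α/2 = 13°, tan(α/2) ≈ 0.23087, so f ≈ 21.6400 / 0.46174 ≈ 46.8666 mm.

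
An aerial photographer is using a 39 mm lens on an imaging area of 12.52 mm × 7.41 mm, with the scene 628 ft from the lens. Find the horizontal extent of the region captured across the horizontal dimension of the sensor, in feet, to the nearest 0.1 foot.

201.6 ft

dₒ: 628 ft × 304.8 mm/ft = 191414.39 mm.
Similar triangles through the lens centre give W/dₒ = w/dᵢ; with 1/f = 1/dₒ + 1/dᵢ this gives W = w·(dₒ − f)/f.
W = 12.52 mm × (191414 − 39) / 39 = 12.52 × 4907.0614 ≈ 61436.408 mm = 61436.408/304.8 ft = 201.563 ft.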